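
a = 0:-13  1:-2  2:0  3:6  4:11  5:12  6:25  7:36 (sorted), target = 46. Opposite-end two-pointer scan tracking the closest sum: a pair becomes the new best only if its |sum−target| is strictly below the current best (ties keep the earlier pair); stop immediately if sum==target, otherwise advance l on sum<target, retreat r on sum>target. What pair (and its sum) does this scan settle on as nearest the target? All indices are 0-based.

l=0 r=7: -13+36=23 d=23 *, l++
l=1 r=7: -2+36=34 d=12 *, l++
l=2 r=7: 0+36=36 d=10 *, l++
l=3 r=7: 6+36=42 d=4 *, l++
l=4 r=7: 11+36=47 d=1 *, r--
l=4 r=6: 11+25=36 d=10, l++
l=5 r=6: 12+25=37 d=9, l++

pair (11, 36) with sum 47 (|Δ|=1)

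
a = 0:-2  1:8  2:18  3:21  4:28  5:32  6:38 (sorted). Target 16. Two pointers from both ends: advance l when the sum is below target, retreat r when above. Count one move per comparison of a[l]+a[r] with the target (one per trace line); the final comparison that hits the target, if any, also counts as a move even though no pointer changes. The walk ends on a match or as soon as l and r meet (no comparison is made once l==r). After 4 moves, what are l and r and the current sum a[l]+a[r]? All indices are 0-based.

l=0, r=2, sum=16

[0,6] -2+38=36 >16 → r--
[0,5] -2+32=30 >16 → r--
[0,4] -2+28=26 >16 → r--
[0,3] -2+21=19 >16 → r--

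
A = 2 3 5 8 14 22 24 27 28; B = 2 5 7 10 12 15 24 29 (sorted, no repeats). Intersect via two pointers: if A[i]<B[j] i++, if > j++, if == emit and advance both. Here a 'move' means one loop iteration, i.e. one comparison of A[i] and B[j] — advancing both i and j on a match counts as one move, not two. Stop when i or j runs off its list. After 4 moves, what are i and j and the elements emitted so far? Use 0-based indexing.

i=3, j=3, emitted=[2, 5]

i=0 j=0: 2==2 emit, i++,j++
i=1 j=1: 3<5, i++
i=2 j=1: 5==5 emit, i++,j++
i=3 j=2: 8>7, j++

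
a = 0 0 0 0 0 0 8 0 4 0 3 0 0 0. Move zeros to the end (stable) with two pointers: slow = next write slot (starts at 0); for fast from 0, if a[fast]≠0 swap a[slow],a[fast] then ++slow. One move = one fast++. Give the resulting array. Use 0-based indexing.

slow=0 fast=0: a[fast]=0, fast++
slow=0 fast=1: a[fast]=0, fast++
slow=0 fast=2: a[fast]=0, fast++
slow=0 fast=3: a[fast]=0, fast++
slow=0 fast=4: a[fast]=0, fast++
slow=0 fast=5: a[fast]=0, fast++
slow=0 fast=6: a[fast]=8≠0 swap→a[0]=8, slow++,fast++
slow=1 fast=7: a[fast]=0, fast++
slow=1 fast=8: a[fast]=4≠0 swap→a[1]=4, slow++,fast++
slow=2 fast=9: a[fast]=0, fast++
slow=2 fast=10: a[fast]=3≠0 swap→a[2]=3, slow++,fast++
slow=3 fast=11: a[fast]=0, fast++
slow=3 fast=12: a[fast]=0, fast++
slow=3 fast=13: a[fast]=0, fast++

[8, 4, 3, 0, 0, 0, 0, 0, 0, 0, 0, 0, 0, 0]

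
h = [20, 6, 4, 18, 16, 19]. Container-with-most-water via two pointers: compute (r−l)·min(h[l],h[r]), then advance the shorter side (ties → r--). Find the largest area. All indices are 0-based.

max area = 95

l=0 r=5: min(20,19)*5=95 best=95 *, r--
l=0 r=4: min(20,16)*4=64 best=95, r--
l=0 r=3: min(20,18)*3=54 best=95, r--
l=0 r=2: min(20,4)*2=8 best=95, r--
l=0 r=1: min(20,6)*1=6 best=95, r--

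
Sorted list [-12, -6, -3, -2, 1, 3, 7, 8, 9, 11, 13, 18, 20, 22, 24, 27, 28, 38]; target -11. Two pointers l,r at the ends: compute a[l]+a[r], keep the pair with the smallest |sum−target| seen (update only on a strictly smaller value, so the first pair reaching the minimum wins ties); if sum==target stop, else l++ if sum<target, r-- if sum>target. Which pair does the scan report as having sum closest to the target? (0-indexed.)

l=0 r=17: -12+38=26 d=37 *, r--
l=0 r=16: -12+28=16 d=27 *, r--
l=0 r=15: -12+27=15 d=26 *, r--
l=0 r=14: -12+24=12 d=23 *, r--
l=0 r=13: -12+22=10 d=21 *, r--
l=0 r=12: -12+20=8 d=19 *, r--
l=0 r=11: -12+18=6 d=17 *, r--
l=0 r=10: -12+13=1 d=12 *, r--
l=0 r=9: -12+11=-1 d=10 *, r--
l=0 r=8: -12+9=-3 d=8 *, r--
l=0 r=7: -12+8=-4 d=7 *, r--
l=0 r=6: -12+7=-5 d=6 *, r--
l=0 r=5: -12+3=-9 d=2 *, r--
l=0 r=4: -12+1=-11 d=0 *, stop

pair (-12, 1) with sum -11 (|Δ|=0)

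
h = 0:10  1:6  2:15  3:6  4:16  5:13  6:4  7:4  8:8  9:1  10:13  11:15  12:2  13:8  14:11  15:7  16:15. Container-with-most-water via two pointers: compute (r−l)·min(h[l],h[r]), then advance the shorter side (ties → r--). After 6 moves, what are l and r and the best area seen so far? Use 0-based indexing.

l=2, r=12, best area=210

[0,16] min(10,15)*16=160 best=160 * → l++
[1,16] min(6,15)*15=90 best=160 → l++
[2,16] min(15,15)*14=210 best=210 * → r--
[2,15] min(15,7)*13=91 best=210 → r--
[2,14] min(15,11)*12=132 best=210 → r--
[2,13] min(15,8)*11=88 best=210 → r--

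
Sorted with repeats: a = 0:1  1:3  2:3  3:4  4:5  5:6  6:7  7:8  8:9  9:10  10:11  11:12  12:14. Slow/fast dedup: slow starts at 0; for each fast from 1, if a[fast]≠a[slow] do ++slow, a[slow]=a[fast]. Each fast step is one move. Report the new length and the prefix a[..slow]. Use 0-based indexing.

length 12; prefix = [1, 3, 4, 5, 6, 7, 8, 9, 10, 11, 12, 14]

slow=0 fast=1: a[fast]=3≠a[slow]=1 write a[1]=3, slow++,fast++
slow=1 fast=2: a[fast]=3=a[slow] dup, fast++
slow=1 fast=3: a[fast]=4≠a[slow]=3 write a[2]=4, slow++,fast++
slow=2 fast=4: a[fast]=5≠a[slow]=4 write a[3]=5, slow++,fast++
slow=3 fast=5: a[fast]=6≠a[slow]=5 write a[4]=6, slow++,fast++
slow=4 fast=6: a[fast]=7≠a[slow]=6 write a[5]=7, slow++,fast++
slow=5 fast=7: a[fast]=8≠a[slow]=7 write a[6]=8, slow++,fast++
slow=6 fast=8: a[fast]=9≠a[slow]=8 write a[7]=9, slow++,fast++
slow=7 fast=9: a[fast]=10≠a[slow]=9 write a[8]=10, slow++,fast++
slow=8 fast=10: a[fast]=11≠a[slow]=10 write a[9]=11, slow++,fast++
slow=9 fast=11: a[fast]=12≠a[slow]=11 write a[10]=12, slow++,fast++
slow=10 fast=12: a[fast]=14≠a[slow]=12 write a[11]=14, slow++,fast++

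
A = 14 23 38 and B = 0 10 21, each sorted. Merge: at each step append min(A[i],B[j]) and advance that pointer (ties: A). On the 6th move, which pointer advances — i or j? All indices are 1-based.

i

i=1 j=1: A[i]=14>B[j]=0 take 0, j++
i=1 j=2: A[i]=14>B[j]=10 take 10, j++
i=1 j=3: A[i]=14<=B[j]=21 take 14, i++
i=2 j=3: A[i]=23>B[j]=21 take 21, j++
i=2 j=4: B done, take A[i]=23, i++
i=3 j=4: B done, take A[i]=38, i++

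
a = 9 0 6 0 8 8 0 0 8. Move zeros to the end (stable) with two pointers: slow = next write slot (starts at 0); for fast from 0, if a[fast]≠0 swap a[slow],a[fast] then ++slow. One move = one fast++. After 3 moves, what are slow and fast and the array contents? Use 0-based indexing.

slow=2, fast=3, a=[9, 6, 0, 0, 8, 8, 0, 0, 8]

slow=0 fast=0: a[fast]=9≠0 swap→a[0]=9, slow++,fast++
slow=1 fast=1: a[fast]=0, fast++
slow=1 fast=2: a[fast]=6≠0 swap→a[1]=6, slow++,fast++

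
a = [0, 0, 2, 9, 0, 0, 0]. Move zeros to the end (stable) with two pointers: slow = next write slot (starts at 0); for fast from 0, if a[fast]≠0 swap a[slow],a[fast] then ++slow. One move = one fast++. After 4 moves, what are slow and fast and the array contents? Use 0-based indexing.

(s=0,f=0) a[fast]=0 → fast++
(s=0,f=1) a[fast]=0 → fast++
(s=0,f=2) a[fast]=2≠0 swap→a[0]=2 → slow++,fast++
(s=1,f=3) a[fast]=9≠0 swap→a[1]=9 → slow++,fast++

slow=2, fast=4, a=[2, 9, 0, 0, 0, 0, 0]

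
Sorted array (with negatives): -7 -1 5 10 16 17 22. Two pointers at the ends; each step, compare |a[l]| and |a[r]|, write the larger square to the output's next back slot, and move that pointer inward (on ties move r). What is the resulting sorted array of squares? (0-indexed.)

[1, 25, 49, 100, 256, 289, 484]

l=0 r=6: |-7|<=|22| out[6]=484, r--
l=0 r=5: |-7|<=|17| out[5]=289, r--
l=0 r=4: |-7|<=|16| out[4]=256, r--
l=0 r=3: |-7|<=|10| out[3]=100, r--
l=0 r=2: |-7|>|5| out[2]=49, l++
l=1 r=2: |-1|<=|5| out[1]=25, r--
l=1 r=1: |-1|<=|-1| out[0]=1, r--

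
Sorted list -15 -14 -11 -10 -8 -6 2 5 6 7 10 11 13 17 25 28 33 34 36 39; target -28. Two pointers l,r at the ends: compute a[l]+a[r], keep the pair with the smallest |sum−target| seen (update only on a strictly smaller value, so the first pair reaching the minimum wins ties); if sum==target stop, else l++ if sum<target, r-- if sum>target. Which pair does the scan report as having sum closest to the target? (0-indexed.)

pair (-15, -14) with sum -29 (|Δ|=1)

l=0 r=19: -15+39=24 d=52 *, r--
l=0 r=18: -15+36=21 d=49 *, r--
l=0 r=17: -15+34=19 d=47 *, r--
l=0 r=16: -15+33=18 d=46 *, r--
l=0 r=15: -15+28=13 d=41 *, r--
l=0 r=14: -15+25=10 d=38 *, r--
l=0 r=13: -15+17=2 d=30 *, r--
l=0 r=12: -15+13=-2 d=26 *, r--
l=0 r=11: -15+11=-4 d=24 *, r--
l=0 r=10: -15+10=-5 d=23 *, r--
l=0 r=9: -15+7=-8 d=20 *, r--
l=0 r=8: -15+6=-9 d=19 *, r--
l=0 r=7: -15+5=-10 d=18 *, r--
l=0 r=6: -15+2=-13 d=15 *, r--
l=0 r=5: -15+-6=-21 d=7 *, r--
l=0 r=4: -15+-8=-23 d=5 *, r--
l=0 r=3: -15+-10=-25 d=3 *, r--
l=0 r=2: -15+-11=-26 d=2 *, r--
l=0 r=1: -15+-14=-29 d=1 *, l++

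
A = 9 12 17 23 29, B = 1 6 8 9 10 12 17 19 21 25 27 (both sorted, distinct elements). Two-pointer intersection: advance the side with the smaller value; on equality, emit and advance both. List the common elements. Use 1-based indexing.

i=1 j=1: 9>1, j++
i=1 j=2: 9>6, j++
i=1 j=3: 9>8, j++
i=1 j=4: 9==9 emit, i++,j++
i=2 j=5: 12>10, j++
i=2 j=6: 12==12 emit, i++,j++
i=3 j=7: 17==17 emit, i++,j++
i=4 j=8: 23>19, j++
i=4 j=9: 23>21, j++
i=4 j=10: 23<25, i++
i=5 j=10: 29>25, j++
i=5 j=11: 29>27, j++

intersection = [9, 12, 17]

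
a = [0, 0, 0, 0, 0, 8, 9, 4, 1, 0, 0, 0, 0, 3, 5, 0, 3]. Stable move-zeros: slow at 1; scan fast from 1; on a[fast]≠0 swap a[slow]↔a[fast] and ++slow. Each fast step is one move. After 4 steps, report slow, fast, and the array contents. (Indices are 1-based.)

slow=1, fast=5, a=[0, 0, 0, 0, 0, 8, 9, 4, 1, 0, 0, 0, 0, 3, 5, 0, 3]

slow=1 fast=1: a[fast]=0, fast++
slow=1 fast=2: a[fast]=0, fast++
slow=1 fast=3: a[fast]=0, fast++
slow=1 fast=4: a[fast]=0, fast++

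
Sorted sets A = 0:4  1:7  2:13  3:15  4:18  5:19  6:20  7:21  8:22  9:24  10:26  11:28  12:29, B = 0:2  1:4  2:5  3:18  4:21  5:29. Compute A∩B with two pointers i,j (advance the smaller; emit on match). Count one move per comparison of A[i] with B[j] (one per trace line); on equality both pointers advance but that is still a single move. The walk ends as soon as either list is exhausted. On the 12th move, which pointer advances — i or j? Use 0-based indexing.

i

[i=0,j=0] 4>2 → j++
[i=0,j=1] 4==4 emit → i++,j++
[i=1,j=2] 7>5 → j++
[i=1,j=3] 7<18 → i++
[i=2,j=3] 13<18 → i++
[i=3,j=3] 15<18 → i++
[i=4,j=3] 18==18 emit → i++,j++
[i=5,j=4] 19<21 → i++
[i=6,j=4] 20<21 → i++
[i=7,j=4] 21==21 emit → i++,j++
[i=8,j=5] 22<29 → i++
[i=9,j=5] 24<29 → i++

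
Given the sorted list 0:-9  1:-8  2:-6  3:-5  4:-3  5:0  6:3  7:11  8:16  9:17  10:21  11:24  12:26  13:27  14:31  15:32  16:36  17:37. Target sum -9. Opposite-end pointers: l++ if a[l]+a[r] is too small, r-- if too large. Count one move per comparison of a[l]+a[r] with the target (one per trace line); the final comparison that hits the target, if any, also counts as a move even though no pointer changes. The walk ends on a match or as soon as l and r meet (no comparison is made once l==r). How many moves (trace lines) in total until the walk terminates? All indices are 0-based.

l=0 r=17: -9+37=28 >-9, r--
l=0 r=16: -9+36=27 >-9, r--
l=0 r=15: -9+32=23 >-9, r--
l=0 r=14: -9+31=22 >-9, r--
l=0 r=13: -9+27=18 >-9, r--
l=0 r=12: -9+26=17 >-9, r--
l=0 r=11: -9+24=15 >-9, r--
l=0 r=10: -9+21=12 >-9, r--
l=0 r=9: -9+17=8 >-9, r--
l=0 r=8: -9+16=7 >-9, r--
l=0 r=7: -9+11=2 >-9, r--
l=0 r=6: -9+3=-6 >-9, r--
l=0 r=5: -9+0=-9, found

13 moves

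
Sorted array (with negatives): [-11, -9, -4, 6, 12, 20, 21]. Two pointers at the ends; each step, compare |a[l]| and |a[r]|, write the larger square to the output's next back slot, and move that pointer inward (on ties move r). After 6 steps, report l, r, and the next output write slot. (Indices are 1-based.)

l=3, r=3, next write slot=1

l=1 r=7: |-11|<=|21| out[7]=441, r--
l=1 r=6: |-11|<=|20| out[6]=400, r--
l=1 r=5: |-11|<=|12| out[5]=144, r--
l=1 r=4: |-11|>|6| out[4]=121, l++
l=2 r=4: |-9|>|6| out[3]=81, l++
l=3 r=4: |-4|<=|6| out[2]=36, r--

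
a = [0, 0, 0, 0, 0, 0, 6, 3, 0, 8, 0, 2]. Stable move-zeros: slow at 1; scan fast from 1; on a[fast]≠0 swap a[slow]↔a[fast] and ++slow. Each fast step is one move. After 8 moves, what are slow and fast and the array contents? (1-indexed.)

slow=1 fast=1: a[fast]=0, fast++
slow=1 fast=2: a[fast]=0, fast++
slow=1 fast=3: a[fast]=0, fast++
slow=1 fast=4: a[fast]=0, fast++
slow=1 fast=5: a[fast]=0, fast++
slow=1 fast=6: a[fast]=0, fast++
slow=1 fast=7: a[fast]=6≠0 swap→a[1]=6, slow++,fast++
slow=2 fast=8: a[fast]=3≠0 swap→a[2]=3, slow++,fast++

slow=3, fast=9, a=[6, 3, 0, 0, 0, 0, 0, 0, 0, 8, 0, 2]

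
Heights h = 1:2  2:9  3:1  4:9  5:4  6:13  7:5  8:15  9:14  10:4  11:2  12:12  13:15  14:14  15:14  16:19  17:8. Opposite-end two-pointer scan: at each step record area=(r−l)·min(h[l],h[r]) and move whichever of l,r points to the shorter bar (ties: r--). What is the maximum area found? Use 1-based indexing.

[1,17] min(2,8)*16=32 best=32 * → l++
[2,17] min(9,8)*15=120 best=120 * → r--
[2,16] min(9,19)*14=126 best=126 * → l++
[3,16] min(1,19)*13=13 best=126 → l++
[4,16] min(9,19)*12=108 best=126 → l++
[5,16] min(4,19)*11=44 best=126 → l++
[6,16] min(13,19)*10=130 best=130 * → l++
[7,16] min(5,19)*9=45 best=130 → l++
[8,16] min(15,19)*8=120 best=130 → l++
[9,16] min(14,19)*7=98 best=130 → l++
[10,16] min(4,19)*6=24 best=130 → l++
[11,16] min(2,19)*5=10 best=130 → l++
[12,16] min(12,19)*4=48 best=130 → l++
[13,16] min(15,19)*3=45 best=130 → l++
[14,16] min(14,19)*2=28 best=130 → l++
[15,16] min(14,19)*1=14 best=130 → l++

max area = 130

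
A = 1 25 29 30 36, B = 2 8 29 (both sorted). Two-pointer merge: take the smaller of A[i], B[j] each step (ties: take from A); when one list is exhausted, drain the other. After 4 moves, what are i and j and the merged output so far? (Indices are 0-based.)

[i=0,j=0] A[i]=1<=B[j]=2 take 1 → i++
[i=1,j=0] A[i]=25>B[j]=2 take 2 → j++
[i=1,j=1] A[i]=25>B[j]=8 take 8 → j++
[i=1,j=2] A[i]=25<=B[j]=29 take 25 → i++

i=2, j=2, merged so far=[1, 2, 8, 25]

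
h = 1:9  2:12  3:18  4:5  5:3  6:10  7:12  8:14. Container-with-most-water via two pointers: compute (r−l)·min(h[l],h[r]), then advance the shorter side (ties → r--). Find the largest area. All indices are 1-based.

max area = 72

l=1 r=8: min(9,14)*7=63 best=63 *, l++
l=2 r=8: min(12,14)*6=72 best=72 *, l++
l=3 r=8: min(18,14)*5=70 best=72, r--
l=3 r=7: min(18,12)*4=48 best=72, r--
l=3 r=6: min(18,10)*3=30 best=72, r--
l=3 r=5: min(18,3)*2=6 best=72, r--
l=3 r=4: min(18,5)*1=5 best=72, r--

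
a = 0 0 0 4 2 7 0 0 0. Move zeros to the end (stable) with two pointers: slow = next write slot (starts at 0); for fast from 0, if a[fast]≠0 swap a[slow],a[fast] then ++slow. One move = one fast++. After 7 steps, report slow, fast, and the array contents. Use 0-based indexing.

slow=3, fast=7, a=[4, 2, 7, 0, 0, 0, 0, 0, 0]

slow=0 fast=0: a[fast]=0, fast++
slow=0 fast=1: a[fast]=0, fast++
slow=0 fast=2: a[fast]=0, fast++
slow=0 fast=3: a[fast]=4≠0 swap→a[0]=4, slow++,fast++
slow=1 fast=4: a[fast]=2≠0 swap→a[1]=2, slow++,fast++
slow=2 fast=5: a[fast]=7≠0 swap→a[2]=7, slow++,fast++
slow=3 fast=6: a[fast]=0, fast++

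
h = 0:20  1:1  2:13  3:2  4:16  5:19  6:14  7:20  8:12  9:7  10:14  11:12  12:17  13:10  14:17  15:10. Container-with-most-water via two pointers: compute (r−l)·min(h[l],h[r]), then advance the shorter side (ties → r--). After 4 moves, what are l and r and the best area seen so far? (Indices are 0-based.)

l=0, r=11, best area=238

l=0 r=15: min(20,10)*15=150 best=150 *, r--
l=0 r=14: min(20,17)*14=238 best=238 *, r--
l=0 r=13: min(20,10)*13=130 best=238, r--
l=0 r=12: min(20,17)*12=204 best=238, r--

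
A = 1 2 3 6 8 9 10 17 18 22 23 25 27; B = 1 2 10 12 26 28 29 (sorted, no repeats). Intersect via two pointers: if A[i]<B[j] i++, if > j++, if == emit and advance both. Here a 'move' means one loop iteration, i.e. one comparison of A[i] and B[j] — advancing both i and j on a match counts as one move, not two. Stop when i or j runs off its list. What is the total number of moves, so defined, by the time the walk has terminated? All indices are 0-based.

15 moves

i=0 j=0: 1==1 emit, i++,j++
i=1 j=1: 2==2 emit, i++,j++
i=2 j=2: 3<10, i++
i=3 j=2: 6<10, i++
i=4 j=2: 8<10, i++
i=5 j=2: 9<10, i++
i=6 j=2: 10==10 emit, i++,j++
i=7 j=3: 17>12, j++
i=7 j=4: 17<26, i++
i=8 j=4: 18<26, i++
i=9 j=4: 22<26, i++
i=10 j=4: 23<26, i++
i=11 j=4: 25<26, i++
i=12 j=4: 27>26, j++
i=12 j=5: 27<28, i++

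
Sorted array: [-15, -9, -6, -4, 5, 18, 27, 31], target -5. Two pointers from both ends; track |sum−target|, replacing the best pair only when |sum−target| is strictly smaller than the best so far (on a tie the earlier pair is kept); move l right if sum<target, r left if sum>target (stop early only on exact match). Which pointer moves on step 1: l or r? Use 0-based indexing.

r

[0,7] -15+31=16 d=21 * → r--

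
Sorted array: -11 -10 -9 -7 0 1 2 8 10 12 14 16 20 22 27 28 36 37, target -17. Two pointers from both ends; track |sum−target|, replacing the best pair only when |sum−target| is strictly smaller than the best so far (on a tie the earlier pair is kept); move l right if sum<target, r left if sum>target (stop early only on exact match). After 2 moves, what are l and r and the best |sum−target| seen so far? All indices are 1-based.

[1,18] -11+37=26 d=43 * → r--
[1,17] -11+36=25 d=42 * → r--

l=1, r=16, best |Δ|=42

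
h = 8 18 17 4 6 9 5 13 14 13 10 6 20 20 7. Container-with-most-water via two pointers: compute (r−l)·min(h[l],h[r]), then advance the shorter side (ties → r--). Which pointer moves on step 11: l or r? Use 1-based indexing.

[1,15] min(8,7)*14=98 best=98 * → r--
[1,14] min(8,20)*13=104 best=104 * → l++
[2,14] min(18,20)*12=216 best=216 * → l++
[3,14] min(17,20)*11=187 best=216 → l++
[4,14] min(4,20)*10=40 best=216 → l++
[5,14] min(6,20)*9=54 best=216 → l++
[6,14] min(9,20)*8=72 best=216 → l++
[7,14] min(5,20)*7=35 best=216 → l++
[8,14] min(13,20)*6=78 best=216 → l++
[9,14] min(14,20)*5=70 best=216 → l++
[10,14] min(13,20)*4=52 best=216 → l++

l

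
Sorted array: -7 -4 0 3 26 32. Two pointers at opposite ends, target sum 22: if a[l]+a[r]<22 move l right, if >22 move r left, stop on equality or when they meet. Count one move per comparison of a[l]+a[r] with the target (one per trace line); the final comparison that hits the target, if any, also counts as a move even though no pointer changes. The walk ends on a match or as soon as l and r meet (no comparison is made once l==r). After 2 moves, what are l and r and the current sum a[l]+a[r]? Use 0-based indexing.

l=0 r=5: -7+32=25 >22, r--
l=0 r=4: -7+26=19 <22, l++

l=1, r=4, sum=22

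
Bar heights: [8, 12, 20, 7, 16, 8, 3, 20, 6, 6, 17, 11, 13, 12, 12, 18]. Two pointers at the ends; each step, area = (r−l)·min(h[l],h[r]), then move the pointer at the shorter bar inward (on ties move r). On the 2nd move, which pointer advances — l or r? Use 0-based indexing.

[0,15] min(8,18)*15=120 best=120 * → l++
[1,15] min(12,18)*14=168 best=168 * → l++

l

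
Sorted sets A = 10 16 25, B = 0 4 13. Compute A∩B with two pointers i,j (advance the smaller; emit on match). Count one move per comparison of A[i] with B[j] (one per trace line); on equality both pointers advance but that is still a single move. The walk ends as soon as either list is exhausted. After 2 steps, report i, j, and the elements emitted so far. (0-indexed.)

[i=0,j=0] 10>0 → j++
[i=0,j=1] 10>4 → j++

i=0, j=2, emitted=[]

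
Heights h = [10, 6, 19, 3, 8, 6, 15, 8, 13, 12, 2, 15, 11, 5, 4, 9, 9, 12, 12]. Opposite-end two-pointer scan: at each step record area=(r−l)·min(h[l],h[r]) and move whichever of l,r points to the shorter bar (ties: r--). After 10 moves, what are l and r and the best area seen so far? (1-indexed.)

l=3, r=11, best area=192

[1,19] min(10,12)*18=180 best=180 * → l++
[2,19] min(6,12)*17=102 best=180 → l++
[3,19] min(19,12)*16=192 best=192 * → r--
[3,18] min(19,12)*15=180 best=192 → r--
[3,17] min(19,9)*14=126 best=192 → r--
[3,16] min(19,9)*13=117 best=192 → r--
[3,15] min(19,4)*12=48 best=192 → r--
[3,14] min(19,5)*11=55 best=192 → r--
[3,13] min(19,11)*10=110 best=192 → r--
[3,12] min(19,15)*9=135 best=192 → r--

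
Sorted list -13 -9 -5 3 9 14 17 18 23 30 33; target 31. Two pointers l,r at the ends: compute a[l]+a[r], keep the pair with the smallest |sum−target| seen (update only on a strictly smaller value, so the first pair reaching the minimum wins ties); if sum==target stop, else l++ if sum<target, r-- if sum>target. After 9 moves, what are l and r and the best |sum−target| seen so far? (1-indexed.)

[1,11] -13+33=20 d=11 * → l++
[2,11] -9+33=24 d=7 * → l++
[3,11] -5+33=28 d=3 * → l++
[4,11] 3+33=36 d=5 → r--
[4,10] 3+30=33 d=2 * → r--
[4,9] 3+23=26 d=5 → l++
[5,9] 9+23=32 d=1 * → r--
[5,8] 9+18=27 d=4 → l++
[6,8] 14+18=32 d=1 → r--

l=6, r=7, best |Δ|=1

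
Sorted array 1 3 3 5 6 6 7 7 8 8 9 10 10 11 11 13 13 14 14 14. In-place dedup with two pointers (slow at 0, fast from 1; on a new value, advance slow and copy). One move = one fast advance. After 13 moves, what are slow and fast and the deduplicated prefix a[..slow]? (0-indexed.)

slow=8, fast=14, prefix=[1, 3, 5, 6, 7, 8, 9, 10, 11]

slow=0 fast=1: a[fast]=3≠a[slow]=1 write a[1]=3, slow++,fast++
slow=1 fast=2: a[fast]=3=a[slow] dup, fast++
slow=1 fast=3: a[fast]=5≠a[slow]=3 write a[2]=5, slow++,fast++
slow=2 fast=4: a[fast]=6≠a[slow]=5 write a[3]=6, slow++,fast++
slow=3 fast=5: a[fast]=6=a[slow] dup, fast++
slow=3 fast=6: a[fast]=7≠a[slow]=6 write a[4]=7, slow++,fast++
slow=4 fast=7: a[fast]=7=a[slow] dup, fast++
slow=4 fast=8: a[fast]=8≠a[slow]=7 write a[5]=8, slow++,fast++
slow=5 fast=9: a[fast]=8=a[slow] dup, fast++
slow=5 fast=10: a[fast]=9≠a[slow]=8 write a[6]=9, slow++,fast++
slow=6 fast=11: a[fast]=10≠a[slow]=9 write a[7]=10, slow++,fast++
slow=7 fast=12: a[fast]=10=a[slow] dup, fast++
slow=7 fast=13: a[fast]=11≠a[slow]=10 write a[8]=11, slow++,fast++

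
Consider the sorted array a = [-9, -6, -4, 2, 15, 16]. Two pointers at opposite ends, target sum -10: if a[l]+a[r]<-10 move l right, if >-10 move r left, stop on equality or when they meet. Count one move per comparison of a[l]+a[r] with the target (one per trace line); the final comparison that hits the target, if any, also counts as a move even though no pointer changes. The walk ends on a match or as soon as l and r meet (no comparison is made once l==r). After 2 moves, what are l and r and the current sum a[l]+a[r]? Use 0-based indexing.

l=0, r=3, sum=-7

[0,5] -9+16=7 >-10 → r--
[0,4] -9+15=6 >-10 → r--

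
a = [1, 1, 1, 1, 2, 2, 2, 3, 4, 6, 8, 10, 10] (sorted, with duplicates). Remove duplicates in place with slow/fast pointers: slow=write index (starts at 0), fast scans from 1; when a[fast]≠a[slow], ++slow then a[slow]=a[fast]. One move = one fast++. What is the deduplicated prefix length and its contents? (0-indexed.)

length 7; prefix = [1, 2, 3, 4, 6, 8, 10]

slow=0 fast=1: a[fast]=1=a[slow] dup, fast++
slow=0 fast=2: a[fast]=1=a[slow] dup, fast++
slow=0 fast=3: a[fast]=1=a[slow] dup, fast++
slow=0 fast=4: a[fast]=2≠a[slow]=1 write a[1]=2, slow++,fast++
slow=1 fast=5: a[fast]=2=a[slow] dup, fast++
slow=1 fast=6: a[fast]=2=a[slow] dup, fast++
slow=1 fast=7: a[fast]=3≠a[slow]=2 write a[2]=3, slow++,fast++
slow=2 fast=8: a[fast]=4≠a[slow]=3 write a[3]=4, slow++,fast++
slow=3 fast=9: a[fast]=6≠a[slow]=4 write a[4]=6, slow++,fast++
slow=4 fast=10: a[fast]=8≠a[slow]=6 write a[5]=8, slow++,fast++
slow=5 fast=11: a[fast]=10≠a[slow]=8 write a[6]=10, slow++,fast++
slow=6 fast=12: a[fast]=10=a[slow] dup, fast++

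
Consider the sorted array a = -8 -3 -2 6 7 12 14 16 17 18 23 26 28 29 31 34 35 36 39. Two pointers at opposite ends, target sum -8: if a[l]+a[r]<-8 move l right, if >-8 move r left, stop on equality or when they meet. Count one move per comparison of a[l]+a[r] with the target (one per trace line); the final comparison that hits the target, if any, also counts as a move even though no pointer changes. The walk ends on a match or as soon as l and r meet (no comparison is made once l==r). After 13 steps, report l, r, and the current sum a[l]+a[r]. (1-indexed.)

[1,19] -8+39=31 >-8 → r--
[1,18] -8+36=28 >-8 → r--
[1,17] -8+35=27 >-8 → r--
[1,16] -8+34=26 >-8 → r--
[1,15] -8+31=23 >-8 → r--
[1,14] -8+29=21 >-8 → r--
[1,13] -8+28=20 >-8 → r--
[1,12] -8+26=18 >-8 → r--
[1,11] -8+23=15 >-8 → r--
[1,10] -8+18=10 >-8 → r--
[1,9] -8+17=9 >-8 → r--
[1,8] -8+16=8 >-8 → r--
[1,7] -8+14=6 >-8 → r--

l=1, r=6, sum=4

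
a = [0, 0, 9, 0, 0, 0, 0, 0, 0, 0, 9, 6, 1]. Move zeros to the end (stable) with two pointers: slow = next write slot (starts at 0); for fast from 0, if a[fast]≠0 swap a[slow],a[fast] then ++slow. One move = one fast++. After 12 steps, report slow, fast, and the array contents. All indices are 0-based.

(s=0,f=0) a[fast]=0 → fast++
(s=0,f=1) a[fast]=0 → fast++
(s=0,f=2) a[fast]=9≠0 swap→a[0]=9 → slow++,fast++
(s=1,f=3) a[fast]=0 → fast++
(s=1,f=4) a[fast]=0 → fast++
(s=1,f=5) a[fast]=0 → fast++
(s=1,f=6) a[fast]=0 → fast++
(s=1,f=7) a[fast]=0 → fast++
(s=1,f=8) a[fast]=0 → fast++
(s=1,f=9) a[fast]=0 → fast++
(s=1,f=10) a[fast]=9≠0 swap→a[1]=9 → slow++,fast++
(s=2,f=11) a[fast]=6≠0 swap→a[2]=6 → slow++,fast++

slow=3, fast=12, a=[9, 9, 6, 0, 0, 0, 0, 0, 0, 0, 0, 0, 1]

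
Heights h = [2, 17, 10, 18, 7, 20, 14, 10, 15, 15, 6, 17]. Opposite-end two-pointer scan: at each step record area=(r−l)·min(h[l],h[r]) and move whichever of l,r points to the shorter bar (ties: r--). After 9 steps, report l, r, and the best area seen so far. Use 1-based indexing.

[1,12] min(2,17)*11=22 best=22 * → l++
[2,12] min(17,17)*10=170 best=170 * → r--
[2,11] min(17,6)*9=54 best=170 → r--
[2,10] min(17,15)*8=120 best=170 → r--
[2,9] min(17,15)*7=105 best=170 → r--
[2,8] min(17,10)*6=60 best=170 → r--
[2,7] min(17,14)*5=70 best=170 → r--
[2,6] min(17,20)*4=68 best=170 → l++
[3,6] min(10,20)*3=30 best=170 → l++

l=4, r=6, best area=170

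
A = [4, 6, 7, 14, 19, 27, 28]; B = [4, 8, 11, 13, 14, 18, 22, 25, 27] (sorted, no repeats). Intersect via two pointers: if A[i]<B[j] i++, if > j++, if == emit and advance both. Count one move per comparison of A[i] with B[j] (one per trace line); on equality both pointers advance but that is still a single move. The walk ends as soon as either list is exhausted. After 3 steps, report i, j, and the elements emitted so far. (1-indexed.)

i=1 j=1: 4==4 emit, i++,j++
i=2 j=2: 6<8, i++
i=3 j=2: 7<8, i++

i=4, j=2, emitted=[4]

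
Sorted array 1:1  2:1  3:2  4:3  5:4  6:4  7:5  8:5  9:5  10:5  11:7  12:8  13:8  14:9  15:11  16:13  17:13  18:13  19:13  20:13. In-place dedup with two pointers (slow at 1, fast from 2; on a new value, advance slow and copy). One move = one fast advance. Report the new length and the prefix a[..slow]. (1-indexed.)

length 10; prefix = [1, 2, 3, 4, 5, 7, 8, 9, 11, 13]

(s=1,f=2) a[fast]=1=a[slow] dup → fast++
(s=1,f=3) a[fast]=2≠a[slow]=1 write a[2]=2 → slow++,fast++
(s=2,f=4) a[fast]=3≠a[slow]=2 write a[3]=3 → slow++,fast++
(s=3,f=5) a[fast]=4≠a[slow]=3 write a[4]=4 → slow++,fast++
(s=4,f=6) a[fast]=4=a[slow] dup → fast++
(s=4,f=7) a[fast]=5≠a[slow]=4 write a[5]=5 → slow++,fast++
(s=5,f=8) a[fast]=5=a[slow] dup → fast++
(s=5,f=9) a[fast]=5=a[slow] dup → fast++
(s=5,f=10) a[fast]=5=a[slow] dup → fast++
(s=5,f=11) a[fast]=7≠a[slow]=5 write a[6]=7 → slow++,fast++
(s=6,f=12) a[fast]=8≠a[slow]=7 write a[7]=8 → slow++,fast++
(s=7,f=13) a[fast]=8=a[slow] dup → fast++
(s=7,f=14) a[fast]=9≠a[slow]=8 write a[8]=9 → slow++,fast++
(s=8,f=15) a[fast]=11≠a[slow]=9 write a[9]=11 → slow++,fast++
(s=9,f=16) a[fast]=13≠a[slow]=11 write a[10]=13 → slow++,fast++
(s=10,f=17) a[fast]=13=a[slow] dup → fast++
(s=10,f=18) a[fast]=13=a[slow] dup → fast++
(s=10,f=19) a[fast]=13=a[slow] dup → fast++
(s=10,f=20) a[fast]=13=a[slow] dup → fast++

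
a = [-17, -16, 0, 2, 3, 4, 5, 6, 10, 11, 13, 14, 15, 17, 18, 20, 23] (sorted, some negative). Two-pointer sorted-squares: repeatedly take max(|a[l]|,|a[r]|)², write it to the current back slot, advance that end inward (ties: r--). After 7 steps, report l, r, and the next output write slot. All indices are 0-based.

l=0 r=16: |-17|<=|23| out[16]=529, r--
l=0 r=15: |-17|<=|20| out[15]=400, r--
l=0 r=14: |-17|<=|18| out[14]=324, r--
l=0 r=13: |-17|<=|17| out[13]=289, r--
l=0 r=12: |-17|>|15| out[12]=289, l++
l=1 r=12: |-16|>|15| out[11]=256, l++
l=2 r=12: |0|<=|15| out[10]=225, r--

l=2, r=11, next write slot=9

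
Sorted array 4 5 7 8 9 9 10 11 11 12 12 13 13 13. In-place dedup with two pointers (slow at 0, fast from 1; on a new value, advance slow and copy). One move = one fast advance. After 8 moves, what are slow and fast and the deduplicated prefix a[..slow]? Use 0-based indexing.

slow=6, fast=9, prefix=[4, 5, 7, 8, 9, 10, 11]

(s=0,f=1) a[fast]=5≠a[slow]=4 write a[1]=5 → slow++,fast++
(s=1,f=2) a[fast]=7≠a[slow]=5 write a[2]=7 → slow++,fast++
(s=2,f=3) a[fast]=8≠a[slow]=7 write a[3]=8 → slow++,fast++
(s=3,f=4) a[fast]=9≠a[slow]=8 write a[4]=9 → slow++,fast++
(s=4,f=5) a[fast]=9=a[slow] dup → fast++
(s=4,f=6) a[fast]=10≠a[slow]=9 write a[5]=10 → slow++,fast++
(s=5,f=7) a[fast]=11≠a[slow]=10 write a[6]=11 → slow++,fast++
(s=6,f=8) a[fast]=11=a[slow] dup → fast++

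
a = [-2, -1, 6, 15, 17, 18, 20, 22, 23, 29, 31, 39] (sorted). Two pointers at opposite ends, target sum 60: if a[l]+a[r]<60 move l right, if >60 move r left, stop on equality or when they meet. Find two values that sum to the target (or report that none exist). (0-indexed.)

(29, 31)

[0,11] -2+39=37 <60 → l++
[1,11] -1+39=38 <60 → l++
[2,11] 6+39=45 <60 → l++
[3,11] 15+39=54 <60 → l++
[4,11] 17+39=56 <60 → l++
[5,11] 18+39=57 <60 → l++
[6,11] 20+39=59 <60 → l++
[7,11] 22+39=61 >60 → r--
[7,10] 22+31=53 <60 → l++
[8,10] 23+31=54 <60 → l++
[9,10] 29+31=60 → found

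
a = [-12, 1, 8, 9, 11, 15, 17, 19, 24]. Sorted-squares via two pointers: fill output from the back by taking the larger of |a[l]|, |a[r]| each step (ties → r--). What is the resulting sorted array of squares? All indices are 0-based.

[1, 64, 81, 121, 144, 225, 289, 361, 576]

l=0 r=8: |-12|<=|24| out[8]=576, r--
l=0 r=7: |-12|<=|19| out[7]=361, r--
l=0 r=6: |-12|<=|17| out[6]=289, r--
l=0 r=5: |-12|<=|15| out[5]=225, r--
l=0 r=4: |-12|>|11| out[4]=144, l++
l=1 r=4: |1|<=|11| out[3]=121, r--
l=1 r=3: |1|<=|9| out[2]=81, r--
l=1 r=2: |1|<=|8| out[1]=64, r--
l=1 r=1: |1|<=|1| out[0]=1, r--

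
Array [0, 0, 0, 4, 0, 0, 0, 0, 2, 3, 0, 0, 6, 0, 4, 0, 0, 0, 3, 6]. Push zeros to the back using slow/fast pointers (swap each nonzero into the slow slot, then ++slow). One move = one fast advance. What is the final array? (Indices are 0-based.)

[4, 2, 3, 6, 4, 3, 6, 0, 0, 0, 0, 0, 0, 0, 0, 0, 0, 0, 0, 0]

slow=0 fast=0: a[fast]=0, fast++
slow=0 fast=1: a[fast]=0, fast++
slow=0 fast=2: a[fast]=0, fast++
slow=0 fast=3: a[fast]=4≠0 swap→a[0]=4, slow++,fast++
slow=1 fast=4: a[fast]=0, fast++
slow=1 fast=5: a[fast]=0, fast++
slow=1 fast=6: a[fast]=0, fast++
slow=1 fast=7: a[fast]=0, fast++
slow=1 fast=8: a[fast]=2≠0 swap→a[1]=2, slow++,fast++
slow=2 fast=9: a[fast]=3≠0 swap→a[2]=3, slow++,fast++
slow=3 fast=10: a[fast]=0, fast++
slow=3 fast=11: a[fast]=0, fast++
slow=3 fast=12: a[fast]=6≠0 swap→a[3]=6, slow++,fast++
slow=4 fast=13: a[fast]=0, fast++
slow=4 fast=14: a[fast]=4≠0 swap→a[4]=4, slow++,fast++
slow=5 fast=15: a[fast]=0, fast++
slow=5 fast=16: a[fast]=0, fast++
slow=5 fast=17: a[fast]=0, fast++
slow=5 fast=18: a[fast]=3≠0 swap→a[5]=3, slow++,fast++
slow=6 fast=19: a[fast]=6≠0 swap→a[6]=6, slow++,fast++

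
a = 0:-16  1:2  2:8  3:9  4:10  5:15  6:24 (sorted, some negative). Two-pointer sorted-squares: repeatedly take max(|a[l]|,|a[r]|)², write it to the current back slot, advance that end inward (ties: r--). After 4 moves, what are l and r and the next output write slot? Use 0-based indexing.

l=1, r=3, next write slot=2

l=0 r=6: |-16|<=|24| out[6]=576, r--
l=0 r=5: |-16|>|15| out[5]=256, l++
l=1 r=5: |2|<=|15| out[4]=225, r--
l=1 r=4: |2|<=|10| out[3]=100, r--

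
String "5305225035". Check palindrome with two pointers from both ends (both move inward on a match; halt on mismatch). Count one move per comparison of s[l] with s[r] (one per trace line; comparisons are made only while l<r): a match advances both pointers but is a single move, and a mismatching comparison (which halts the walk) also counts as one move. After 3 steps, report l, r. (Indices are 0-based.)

l=3, r=6

l=0 r=9: '5'=='5', l++,r--
l=1 r=8: '3'=='3', l++,r--
l=2 r=7: '0'=='0', l++,r--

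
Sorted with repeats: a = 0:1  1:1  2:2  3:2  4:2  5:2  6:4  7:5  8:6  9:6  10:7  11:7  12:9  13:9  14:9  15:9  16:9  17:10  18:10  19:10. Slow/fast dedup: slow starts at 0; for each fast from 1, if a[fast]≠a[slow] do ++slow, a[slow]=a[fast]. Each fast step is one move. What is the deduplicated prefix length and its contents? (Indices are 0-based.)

(s=0,f=1) a[fast]=1=a[slow] dup → fast++
(s=0,f=2) a[fast]=2≠a[slow]=1 write a[1]=2 → slow++,fast++
(s=1,f=3) a[fast]=2=a[slow] dup → fast++
(s=1,f=4) a[fast]=2=a[slow] dup → fast++
(s=1,f=5) a[fast]=2=a[slow] dup → fast++
(s=1,f=6) a[fast]=4≠a[slow]=2 write a[2]=4 → slow++,fast++
(s=2,f=7) a[fast]=5≠a[slow]=4 write a[3]=5 → slow++,fast++
(s=3,f=8) a[fast]=6≠a[slow]=5 write a[4]=6 → slow++,fast++
(s=4,f=9) a[fast]=6=a[slow] dup → fast++
(s=4,f=10) a[fast]=7≠a[slow]=6 write a[5]=7 → slow++,fast++
(s=5,f=11) a[fast]=7=a[slow] dup → fast++
(s=5,f=12) a[fast]=9≠a[slow]=7 write a[6]=9 → slow++,fast++
(s=6,f=13) a[fast]=9=a[slow] dup → fast++
(s=6,f=14) a[fast]=9=a[slow] dup → fast++
(s=6,f=15) a[fast]=9=a[slow] dup → fast++
(s=6,f=16) a[fast]=9=a[slow] dup → fast++
(s=6,f=17) a[fast]=10≠a[slow]=9 write a[7]=10 → slow++,fast++
(s=7,f=18) a[fast]=10=a[slow] dup → fast++
(s=7,f=19) a[fast]=10=a[slow] dup → fast++

length 8; prefix = [1, 2, 4, 5, 6, 7, 9, 10]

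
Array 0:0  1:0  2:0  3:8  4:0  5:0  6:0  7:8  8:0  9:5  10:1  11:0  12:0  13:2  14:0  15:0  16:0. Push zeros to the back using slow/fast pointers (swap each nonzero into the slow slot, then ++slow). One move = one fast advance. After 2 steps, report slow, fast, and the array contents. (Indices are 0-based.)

(s=0,f=0) a[fast]=0 → fast++
(s=0,f=1) a[fast]=0 → fast++

slow=0, fast=2, a=[0, 0, 0, 8, 0, 0, 0, 8, 0, 5, 1, 0, 0, 2, 0, 0, 0]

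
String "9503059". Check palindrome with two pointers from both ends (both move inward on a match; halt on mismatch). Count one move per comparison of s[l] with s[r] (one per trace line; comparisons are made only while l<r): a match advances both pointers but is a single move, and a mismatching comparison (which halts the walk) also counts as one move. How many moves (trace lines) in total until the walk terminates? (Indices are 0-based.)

3 moves

l=0 r=6: '9'=='9', l++,r--
l=1 r=5: '5'=='5', l++,r--
l=2 r=4: '0'=='0', l++,r--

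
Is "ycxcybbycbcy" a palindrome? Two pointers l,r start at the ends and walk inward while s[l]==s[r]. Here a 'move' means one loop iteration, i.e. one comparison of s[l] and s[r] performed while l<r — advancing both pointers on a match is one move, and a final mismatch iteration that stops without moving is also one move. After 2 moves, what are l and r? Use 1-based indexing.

l=3, r=10

l=1 r=12: 'y'=='y', l++,r--
l=2 r=11: 'c'=='c', l++,r--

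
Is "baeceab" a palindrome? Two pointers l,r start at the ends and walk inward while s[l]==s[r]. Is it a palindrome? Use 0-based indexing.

palindrome

[0,6] 'b'=='b' → l++,r--
[1,5] 'a'=='a' → l++,r--
[2,4] 'e'=='e' → l++,r--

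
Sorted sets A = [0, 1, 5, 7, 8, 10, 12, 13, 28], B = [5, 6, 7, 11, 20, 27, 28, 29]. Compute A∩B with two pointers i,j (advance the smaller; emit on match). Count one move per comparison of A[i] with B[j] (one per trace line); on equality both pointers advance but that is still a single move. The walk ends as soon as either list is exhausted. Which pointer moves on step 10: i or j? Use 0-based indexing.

i

i=0 j=0: 0<5, i++
i=1 j=0: 1<5, i++
i=2 j=0: 5==5 emit, i++,j++
i=3 j=1: 7>6, j++
i=3 j=2: 7==7 emit, i++,j++
i=4 j=3: 8<11, i++
i=5 j=3: 10<11, i++
i=6 j=3: 12>11, j++
i=6 j=4: 12<20, i++
i=7 j=4: 13<20, i++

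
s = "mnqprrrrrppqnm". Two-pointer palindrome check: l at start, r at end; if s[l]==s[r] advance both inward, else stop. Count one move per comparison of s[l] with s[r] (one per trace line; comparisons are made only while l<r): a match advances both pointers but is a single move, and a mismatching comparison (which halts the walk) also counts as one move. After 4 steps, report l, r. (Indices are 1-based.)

l=5, r=10

l=1 r=14: 'm'=='m', l++,r--
l=2 r=13: 'n'=='n', l++,r--
l=3 r=12: 'q'=='q', l++,r--
l=4 r=11: 'p'=='p', l++,r--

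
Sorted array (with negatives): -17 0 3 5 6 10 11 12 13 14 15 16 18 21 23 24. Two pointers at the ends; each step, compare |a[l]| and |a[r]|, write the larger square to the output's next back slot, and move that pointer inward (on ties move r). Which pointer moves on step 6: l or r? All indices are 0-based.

[0,15] |-17|<=|24| out[15]=576 → r--
[0,14] |-17|<=|23| out[14]=529 → r--
[0,13] |-17|<=|21| out[13]=441 → r--
[0,12] |-17|<=|18| out[12]=324 → r--
[0,11] |-17|>|16| out[11]=289 → l++
[1,11] |0|<=|16| out[10]=256 → r--

r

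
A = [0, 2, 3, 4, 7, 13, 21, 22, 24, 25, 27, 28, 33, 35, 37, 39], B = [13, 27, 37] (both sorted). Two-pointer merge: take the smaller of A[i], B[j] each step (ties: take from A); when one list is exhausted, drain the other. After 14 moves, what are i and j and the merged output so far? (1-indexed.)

i=1 j=1: A[i]=0<=B[j]=13 take 0, i++
i=2 j=1: A[i]=2<=B[j]=13 take 2, i++
i=3 j=1: A[i]=3<=B[j]=13 take 3, i++
i=4 j=1: A[i]=4<=B[j]=13 take 4, i++
i=5 j=1: A[i]=7<=B[j]=13 take 7, i++
i=6 j=1: A[i]=13<=B[j]=13 take 13, i++
i=7 j=1: A[i]=21>B[j]=13 take 13, j++
i=7 j=2: A[i]=21<=B[j]=27 take 21, i++
i=8 j=2: A[i]=22<=B[j]=27 take 22, i++
i=9 j=2: A[i]=24<=B[j]=27 take 24, i++
i=10 j=2: A[i]=25<=B[j]=27 take 25, i++
i=11 j=2: A[i]=27<=B[j]=27 take 27, i++
i=12 j=2: A[i]=28>B[j]=27 take 27, j++
i=12 j=3: A[i]=28<=B[j]=37 take 28, i++

i=13, j=3, merged so far=[0, 2, 3, 4, 7, 13, 13, 21, 22, 24, 25, 27, 27, 28]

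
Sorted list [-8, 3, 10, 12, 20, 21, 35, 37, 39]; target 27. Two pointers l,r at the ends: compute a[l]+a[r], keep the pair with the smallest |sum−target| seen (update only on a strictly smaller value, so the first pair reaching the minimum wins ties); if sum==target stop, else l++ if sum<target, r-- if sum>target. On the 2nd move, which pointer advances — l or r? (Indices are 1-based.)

r

l=1 r=9: -8+39=31 d=4 *, r--
l=1 r=8: -8+37=29 d=2 *, r--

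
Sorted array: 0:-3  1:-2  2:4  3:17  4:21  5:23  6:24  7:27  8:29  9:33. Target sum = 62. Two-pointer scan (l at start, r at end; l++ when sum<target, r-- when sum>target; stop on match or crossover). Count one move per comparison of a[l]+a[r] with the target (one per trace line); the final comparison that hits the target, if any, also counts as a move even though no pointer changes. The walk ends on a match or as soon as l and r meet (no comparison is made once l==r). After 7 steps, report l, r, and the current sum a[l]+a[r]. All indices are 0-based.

l=7, r=9, sum=60

l=0 r=9: -3+33=30 <62, l++
l=1 r=9: -2+33=31 <62, l++
l=2 r=9: 4+33=37 <62, l++
l=3 r=9: 17+33=50 <62, l++
l=4 r=9: 21+33=54 <62, l++
l=5 r=9: 23+33=56 <62, l++
l=6 r=9: 24+33=57 <62, l++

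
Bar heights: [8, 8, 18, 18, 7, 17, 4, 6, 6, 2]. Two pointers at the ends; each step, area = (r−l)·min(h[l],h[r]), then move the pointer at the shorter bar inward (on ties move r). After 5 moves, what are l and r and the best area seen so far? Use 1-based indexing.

l=2, r=6, best area=48

[1,10] min(8,2)*9=18 best=18 * → r--
[1,9] min(8,6)*8=48 best=48 * → r--
[1,8] min(8,6)*7=42 best=48 → r--
[1,7] min(8,4)*6=24 best=48 → r--
[1,6] min(8,17)*5=40 best=48 → l++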